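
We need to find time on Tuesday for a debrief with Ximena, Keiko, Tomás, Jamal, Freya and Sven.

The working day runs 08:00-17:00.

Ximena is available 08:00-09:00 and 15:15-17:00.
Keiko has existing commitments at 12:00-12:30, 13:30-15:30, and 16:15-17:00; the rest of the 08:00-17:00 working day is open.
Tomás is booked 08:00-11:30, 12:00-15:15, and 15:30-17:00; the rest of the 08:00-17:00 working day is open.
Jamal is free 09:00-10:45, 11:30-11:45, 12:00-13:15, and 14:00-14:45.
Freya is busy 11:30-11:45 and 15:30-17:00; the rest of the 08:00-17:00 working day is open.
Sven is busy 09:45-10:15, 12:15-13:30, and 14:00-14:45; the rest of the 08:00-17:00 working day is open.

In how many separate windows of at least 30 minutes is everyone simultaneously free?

Keiko free within 08:00–17:00: 08:00–12:00, 12:30–13:30, 15:30–16:15.
Tomás free within 08:00–17:00: 11:30–12:00, 15:15–15:30.
Freya free within 08:00–17:00: 08:00–11:30, 11:45–15:30.
Sven free within 08:00–17:00: 08:00–09:45, 10:15–12:15, 13:30–14:00, 14:45–17:00.
Ximena ∩ Keiko: 08:00–09:00, 15:30–16:15.
Ximena ∩ Keiko ∩ Tomás: (none).
Ximena ∩ Keiko ∩ Tomás ∩ Jamal: (none).
Ximena ∩ Keiko ∩ Tomás ∩ Jamal ∩ Freya: (none).
Ximena ∩ Keiko ∩ Tomás ∩ Jamal ∩ Freya ∩ Sven: (none).
Windows ≥ 30 min: (none).
That's 0 windows.

0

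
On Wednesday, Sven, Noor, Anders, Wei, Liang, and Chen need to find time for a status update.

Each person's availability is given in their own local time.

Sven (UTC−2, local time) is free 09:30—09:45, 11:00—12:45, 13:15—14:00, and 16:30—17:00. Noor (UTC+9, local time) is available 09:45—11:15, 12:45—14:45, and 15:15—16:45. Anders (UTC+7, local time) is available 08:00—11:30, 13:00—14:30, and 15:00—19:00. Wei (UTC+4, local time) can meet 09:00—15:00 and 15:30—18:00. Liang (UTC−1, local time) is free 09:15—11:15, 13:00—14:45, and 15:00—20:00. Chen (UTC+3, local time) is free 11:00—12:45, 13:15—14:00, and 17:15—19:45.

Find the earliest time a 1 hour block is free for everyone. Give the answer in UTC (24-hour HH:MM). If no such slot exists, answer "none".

Sven → UTC: 11:30–11:45, 13:00–14:45, 15:15–16:00, 18:30–19:00.
Noor → UTC: 00:45–02:15, 03:45–05:45, 06:15–07:45.
Anders → UTC: 01:00–04:30, 06:00–07:30, 08:00–12:00.
Wei → UTC: 05:00–11:00, 11:30–14:00.
Liang → UTC: 10:15–12:15, 14:00–15:45, 16:00–21:00.
Chen → UTC: 08:00–09:45, 10:15–11:00, 14:15–16:45.
Sven ∩ Noor: (none).
Sven ∩ Noor ∩ Anders: (none).
Sven ∩ Noor ∩ Anders ∩ Wei: (none).
Sven ∩ Noor ∩ Anders ∩ Wei ∩ Liang: (none).
Sven ∩ Noor ∩ Anders ∩ Wei ∩ Liang ∩ Chen: (none).
Windows ≥ 60 min: (none).

none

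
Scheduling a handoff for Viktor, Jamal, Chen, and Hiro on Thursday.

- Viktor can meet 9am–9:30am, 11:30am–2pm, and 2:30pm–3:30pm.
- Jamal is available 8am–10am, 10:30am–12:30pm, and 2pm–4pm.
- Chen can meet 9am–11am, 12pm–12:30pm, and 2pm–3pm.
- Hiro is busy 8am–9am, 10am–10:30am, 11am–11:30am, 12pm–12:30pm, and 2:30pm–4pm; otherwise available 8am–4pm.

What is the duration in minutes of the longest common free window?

30 minutes

Hiro free within 08:00–16:00: 09:00–10:00, 10:30–11:00, 11:30–12:00, 12:30–14:30.
Viktor ∩ Jamal: 09:00–09:30, 11:30–12:30, 14:30–15:30.
Viktor ∩ Jamal ∩ Chen: 09:00–09:30, 12:00–12:30, 14:30–15:00.
Viktor ∩ Jamal ∩ Chen ∩ Hiro: 09:00–09:30.
Single common window of 30 minutes.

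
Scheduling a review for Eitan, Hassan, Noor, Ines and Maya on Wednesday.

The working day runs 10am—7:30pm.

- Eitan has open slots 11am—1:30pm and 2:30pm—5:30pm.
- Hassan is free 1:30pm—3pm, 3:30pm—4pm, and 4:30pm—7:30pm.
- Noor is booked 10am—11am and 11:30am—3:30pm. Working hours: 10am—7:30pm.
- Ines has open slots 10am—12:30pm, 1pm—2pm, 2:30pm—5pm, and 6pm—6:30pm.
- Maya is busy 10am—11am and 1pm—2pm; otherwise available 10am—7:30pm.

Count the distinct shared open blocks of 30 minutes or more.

2

Noor free within 10:00–19:30: 11:00–11:30, 15:30–19:30.
Maya free within 10:00–19:30: 11:00–13:00, 14:00–19:30.
Eitan ∩ Hassan: 14:30–15:00, 15:30–16:00, 16:30–17:30.
Eitan ∩ Hassan ∩ Noor: 15:30–16:00, 16:30–17:30.
Eitan ∩ Hassan ∩ Noor ∩ Ines: 15:30–16:00, 16:30–17:00.
Eitan ∩ Hassan ∩ Noor ∩ Ines ∩ Maya: 15:30–16:00, 16:30–17:00.
Windows ≥ 30 min: 15:30–16:00, 16:30–17:00.
That's 2 windows.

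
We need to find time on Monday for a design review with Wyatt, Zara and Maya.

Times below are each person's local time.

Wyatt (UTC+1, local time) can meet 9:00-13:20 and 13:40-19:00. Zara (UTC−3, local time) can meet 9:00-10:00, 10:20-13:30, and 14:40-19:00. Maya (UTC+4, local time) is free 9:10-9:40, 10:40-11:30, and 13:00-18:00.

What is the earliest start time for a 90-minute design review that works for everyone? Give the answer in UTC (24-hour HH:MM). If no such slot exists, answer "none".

none

Wyatt → UTC: 08:00–12:20, 12:40–18:00.
Zara → UTC: 12:00–13:00, 13:20–16:30, 17:40–22:00.
Maya → UTC: 05:10–05:40, 06:40–07:30, 09:00–14:00.
Wyatt ∩ Zara: 12:00–12:20, 12:40–13:00, 13:20–16:30, 17:40–18:00.
Wyatt ∩ Zara ∩ Maya: 12:00–12:20, 12:40–13:00, 13:20–14:00.
Windows ≥ 90 min: (none).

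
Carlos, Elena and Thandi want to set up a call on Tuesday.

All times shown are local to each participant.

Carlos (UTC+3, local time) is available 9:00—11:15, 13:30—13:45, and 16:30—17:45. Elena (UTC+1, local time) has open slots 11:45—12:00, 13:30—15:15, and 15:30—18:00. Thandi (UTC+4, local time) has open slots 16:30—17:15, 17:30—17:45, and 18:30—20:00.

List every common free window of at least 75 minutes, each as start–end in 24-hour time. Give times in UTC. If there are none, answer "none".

Carlos → UTC: 06:00–08:15, 10:30–10:45, 13:30–14:45.
Elena → UTC: 10:45–11:00, 12:30–14:15, 14:30–17:00.
Thandi → UTC: 12:30–13:15, 13:30–13:45, 14:30–16:00.
Carlos ∩ Elena: 13:30–14:15, 14:30–14:45.
Carlos ∩ Elena ∩ Thandi: 13:30–13:45, 14:30–14:45.
Windows ≥ 75 min: (none).

none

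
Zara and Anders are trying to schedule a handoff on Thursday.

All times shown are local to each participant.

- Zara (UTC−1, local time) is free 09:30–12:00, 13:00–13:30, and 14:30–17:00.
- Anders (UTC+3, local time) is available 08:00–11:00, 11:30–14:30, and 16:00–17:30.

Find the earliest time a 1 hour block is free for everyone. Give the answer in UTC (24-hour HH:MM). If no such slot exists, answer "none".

Zara → UTC: 10:30–13:00, 14:00–14:30, 15:30–18:00.
Anders → UTC: 05:00–08:00, 08:30–11:30, 13:00–14:30.
Zara ∩ Anders: 10:30–11:30, 14:00–14:30.
Windows ≥ 60 min: 10:30–11:30.
Earliest such window starts at 10:30.

10:30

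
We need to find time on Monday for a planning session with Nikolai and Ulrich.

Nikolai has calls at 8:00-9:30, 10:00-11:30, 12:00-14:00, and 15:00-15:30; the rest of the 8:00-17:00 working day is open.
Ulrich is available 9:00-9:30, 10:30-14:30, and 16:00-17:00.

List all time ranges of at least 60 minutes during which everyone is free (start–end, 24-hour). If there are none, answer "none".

Nikolai free within 08:00–17:00: 09:30–10:00, 11:30–12:00, 14:00–15:00, 15:30–17:00.
Nikolai ∩ Ulrich: 11:30–12:00, 14:00–14:30, 16:00–17:00.
Windows ≥ 60 min: 16:00–17:00.

16:00–17:00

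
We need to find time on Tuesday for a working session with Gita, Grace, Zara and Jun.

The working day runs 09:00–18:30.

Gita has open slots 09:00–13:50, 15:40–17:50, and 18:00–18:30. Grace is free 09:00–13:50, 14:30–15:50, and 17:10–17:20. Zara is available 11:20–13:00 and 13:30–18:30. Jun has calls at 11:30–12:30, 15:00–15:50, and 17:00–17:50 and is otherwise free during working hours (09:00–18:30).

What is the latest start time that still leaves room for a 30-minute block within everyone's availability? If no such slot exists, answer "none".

Jun free within 09:00–18:30: 09:00–11:30, 12:30–15:00, 15:50–17:00, 17:50–18:30.
Gita ∩ Grace: 09:00–13:50, 15:40–15:50, 17:10–17:20.
Gita ∩ Grace ∩ Zara: 11:20–13:00, 13:30–13:50, 15:40–15:50, 17:10–17:20.
Gita ∩ Grace ∩ Zara ∩ Jun: 11:20–11:30, 12:30–13:00, 13:30–13:50.
Windows ≥ 30 min: 12:30–13:00.
Latest start in the last window 12:30–13:00 is 13:00 − 30 min = 12:30.

12:30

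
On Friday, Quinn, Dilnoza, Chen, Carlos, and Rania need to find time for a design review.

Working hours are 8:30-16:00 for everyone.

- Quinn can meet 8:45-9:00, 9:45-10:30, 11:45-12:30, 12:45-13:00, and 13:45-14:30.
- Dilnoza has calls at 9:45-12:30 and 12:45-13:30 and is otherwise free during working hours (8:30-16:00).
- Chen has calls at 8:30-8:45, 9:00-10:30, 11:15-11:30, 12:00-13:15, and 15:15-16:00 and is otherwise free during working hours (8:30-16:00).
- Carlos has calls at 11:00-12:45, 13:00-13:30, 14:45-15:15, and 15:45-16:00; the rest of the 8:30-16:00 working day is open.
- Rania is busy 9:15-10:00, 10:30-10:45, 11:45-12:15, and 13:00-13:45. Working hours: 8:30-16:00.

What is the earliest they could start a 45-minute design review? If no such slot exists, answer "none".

Dilnoza free within 08:30–16:00: 08:30–09:45, 12:30–12:45, 13:30–16:00.
Chen free within 08:30–16:00: 08:45–09:00, 10:30–11:15, 11:30–12:00, 13:15–15:15.
Carlos free within 08:30–16:00: 08:30–11:00, 12:45–13:00, 13:30–14:45, 15:15–15:45.
Rania free within 08:30–16:00: 08:30–09:15, 10:00–10:30, 10:45–11:45, 12:15–13:00, 13:45–16:00.
Quinn ∩ Dilnoza: 08:45–09:00, 13:45–14:30.
Quinn ∩ Dilnoza ∩ Chen: 08:45–09:00, 13:45–14:30.
Quinn ∩ Dilnoza ∩ Chen ∩ Carlos: 08:45–09:00, 13:45–14:30.
Quinn ∩ Dilnoza ∩ Chen ∩ Carlos ∩ Rania: 08:45–09:00, 13:45–14:30.
Windows ≥ 45 min: 13:45–14:30.
Earliest such window starts at 13:45.

13:45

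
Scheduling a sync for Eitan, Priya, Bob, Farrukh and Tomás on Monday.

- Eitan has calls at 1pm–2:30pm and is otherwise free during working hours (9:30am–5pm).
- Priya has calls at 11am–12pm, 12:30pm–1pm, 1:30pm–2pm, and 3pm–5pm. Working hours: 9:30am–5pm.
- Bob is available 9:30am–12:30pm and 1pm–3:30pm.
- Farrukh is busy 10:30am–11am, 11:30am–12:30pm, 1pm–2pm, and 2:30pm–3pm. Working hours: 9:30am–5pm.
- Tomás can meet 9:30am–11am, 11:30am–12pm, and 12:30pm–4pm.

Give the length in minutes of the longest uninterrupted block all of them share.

60 minutes

Eitan free within 09:30–17:00: 09:30–13:00, 14:30–17:00.
Priya free within 09:30–17:00: 09:30–11:00, 12:00–12:30, 13:00–13:30, 14:00–15:00.
Farrukh free within 09:30–17:00: 09:30–10:30, 11:00–11:30, 12:30–13:00, 14:00–14:30, 15:00–17:00.
Eitan ∩ Priya: 09:30–11:00, 12:00–12:30, 14:30–15:00.
Eitan ∩ Priya ∩ Bob: 09:30–11:00, 12:00–12:30, 14:30–15:00.
Eitan ∩ Priya ∩ Bob ∩ Farrukh: 09:30–10:30.
Eitan ∩ Priya ∩ Bob ∩ Farrukh ∩ Tomás: 09:30–10:30.
Single common window of 60 minutes.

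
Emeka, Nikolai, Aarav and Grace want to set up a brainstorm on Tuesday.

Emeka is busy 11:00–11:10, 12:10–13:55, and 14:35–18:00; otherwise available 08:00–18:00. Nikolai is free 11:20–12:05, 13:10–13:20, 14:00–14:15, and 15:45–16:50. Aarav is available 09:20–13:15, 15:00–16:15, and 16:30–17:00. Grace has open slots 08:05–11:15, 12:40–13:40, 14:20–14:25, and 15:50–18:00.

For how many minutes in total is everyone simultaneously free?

0 minutes

Emeka free within 08:00–18:00: 08:00–11:00, 11:10–12:10, 13:55–14:35.
Emeka ∩ Nikolai: 11:20–12:05, 14:00–14:15.
Emeka ∩ Nikolai ∩ Aarav: 11:20–12:05.
Emeka ∩ Nikolai ∩ Aarav ∩ Grace: (none).
Total common minutes: 0.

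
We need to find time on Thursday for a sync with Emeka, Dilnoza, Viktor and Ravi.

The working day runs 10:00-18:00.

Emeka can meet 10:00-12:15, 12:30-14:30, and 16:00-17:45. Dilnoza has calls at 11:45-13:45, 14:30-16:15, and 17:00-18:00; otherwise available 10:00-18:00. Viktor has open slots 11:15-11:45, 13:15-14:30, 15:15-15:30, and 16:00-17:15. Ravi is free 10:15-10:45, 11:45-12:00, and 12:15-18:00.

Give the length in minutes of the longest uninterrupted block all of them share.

Dilnoza free within 10:00–18:00: 10:00–11:45, 13:45–14:30, 16:15–17:00.
Emeka ∩ Dilnoza: 10:00–11:45, 13:45–14:30, 16:15–17:00.
Emeka ∩ Dilnoza ∩ Viktor: 11:15–11:45, 13:45–14:30, 16:15–17:00.
Emeka ∩ Dilnoza ∩ Viktor ∩ Ravi: 13:45–14:30, 16:15–17:00.
Common window lengths: 45, 45 min; longest is 45.

45 minutes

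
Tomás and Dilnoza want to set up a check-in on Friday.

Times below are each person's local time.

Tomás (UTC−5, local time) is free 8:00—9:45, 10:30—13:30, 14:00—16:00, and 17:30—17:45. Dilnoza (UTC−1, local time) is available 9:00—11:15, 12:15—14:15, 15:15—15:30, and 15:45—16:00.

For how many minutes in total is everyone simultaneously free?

120 minutes

Tomás → UTC: 13:00–14:45, 15:30–18:30, 19:00–21:00, 22:30–22:45.
Dilnoza → UTC: 10:00–12:15, 13:15–15:15, 16:15–16:30, 16:45–17:00.
Tomás ∩ Dilnoza: 13:15–14:45, 16:15–16:30, 16:45–17:00.
Total common minutes: 90 + 15 + 15 = 120.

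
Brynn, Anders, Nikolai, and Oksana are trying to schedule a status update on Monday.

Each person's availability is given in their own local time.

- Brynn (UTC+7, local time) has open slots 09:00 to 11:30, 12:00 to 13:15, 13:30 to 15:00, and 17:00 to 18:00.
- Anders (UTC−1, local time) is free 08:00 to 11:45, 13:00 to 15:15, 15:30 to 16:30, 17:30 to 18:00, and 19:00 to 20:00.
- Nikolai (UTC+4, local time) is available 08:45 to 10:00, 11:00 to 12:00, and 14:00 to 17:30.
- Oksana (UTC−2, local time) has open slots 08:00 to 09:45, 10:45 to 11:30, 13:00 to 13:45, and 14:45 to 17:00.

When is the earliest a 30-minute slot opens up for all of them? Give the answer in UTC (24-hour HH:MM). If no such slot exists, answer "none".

Brynn → UTC: 02:00–04:30, 05:00–06:15, 06:30–08:00, 10:00–11:00.
Anders → UTC: 09:00–12:45, 14:00–16:15, 16:30–17:30, 18:30–19:00, 20:00–21:00.
Nikolai → UTC: 04:45–06:00, 07:00–08:00, 10:00–13:30.
Oksana → UTC: 10:00–11:45, 12:45–13:30, 15:00–15:45, 16:45–19:00.
Brynn ∩ Anders: 10:00–11:00.
Brynn ∩ Anders ∩ Nikolai: 10:00–11:00.
Brynn ∩ Anders ∩ Nikolai ∩ Oksana: 10:00–11:00.
Windows ≥ 30 min: 10:00–11:00.
Earliest such window starts at 10:00.

10:00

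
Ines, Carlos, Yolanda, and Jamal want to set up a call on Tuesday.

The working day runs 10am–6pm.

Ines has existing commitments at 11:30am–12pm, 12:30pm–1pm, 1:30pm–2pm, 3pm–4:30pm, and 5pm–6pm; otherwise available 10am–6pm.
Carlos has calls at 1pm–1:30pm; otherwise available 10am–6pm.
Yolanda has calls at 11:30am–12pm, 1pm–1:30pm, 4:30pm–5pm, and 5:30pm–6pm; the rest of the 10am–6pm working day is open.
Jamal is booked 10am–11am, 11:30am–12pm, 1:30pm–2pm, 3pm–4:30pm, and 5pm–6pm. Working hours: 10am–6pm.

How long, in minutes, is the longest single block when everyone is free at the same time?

60 minutes

Ines free within 10:00–18:00: 10:00–11:30, 12:00–12:30, 13:00–13:30, 14:00–15:00, 16:30–17:00.
Carlos free within 10:00–18:00: 10:00–13:00, 13:30–18:00.
Yolanda free within 10:00–18:00: 10:00–11:30, 12:00–13:00, 13:30–16:30, 17:00–17:30.
Jamal free within 10:00–18:00: 11:00–11:30, 12:00–13:30, 14:00–15:00, 16:30–17:00.
Ines ∩ Carlos: 10:00–11:30, 12:00–12:30, 14:00–15:00, 16:30–17:00.
Ines ∩ Carlos ∩ Yolanda: 10:00–11:30, 12:00–12:30, 14:00–15:00.
Ines ∩ Carlos ∩ Yolanda ∩ Jamal: 11:00–11:30, 12:00–12:30, 14:00–15:00.
Common window lengths: 30, 30, 60 min; longest is 60.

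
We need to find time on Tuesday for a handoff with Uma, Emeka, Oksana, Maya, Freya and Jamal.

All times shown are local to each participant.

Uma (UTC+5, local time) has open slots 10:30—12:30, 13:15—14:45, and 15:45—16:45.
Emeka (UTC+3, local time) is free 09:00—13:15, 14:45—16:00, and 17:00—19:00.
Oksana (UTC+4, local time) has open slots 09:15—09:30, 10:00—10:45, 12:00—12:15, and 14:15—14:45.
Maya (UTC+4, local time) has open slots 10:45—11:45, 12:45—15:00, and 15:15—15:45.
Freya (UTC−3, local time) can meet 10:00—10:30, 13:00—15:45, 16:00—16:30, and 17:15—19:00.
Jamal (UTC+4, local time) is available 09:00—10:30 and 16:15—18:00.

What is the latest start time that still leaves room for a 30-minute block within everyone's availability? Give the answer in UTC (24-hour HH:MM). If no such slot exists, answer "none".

none

Uma → UTC: 05:30–07:30, 08:15–09:45, 10:45–11:45.
Emeka → UTC: 06:00–10:15, 11:45–13:00, 14:00–16:00.
Oksana → UTC: 05:15–05:30, 06:00–06:45, 08:00–08:15, 10:15–10:45.
Maya → UTC: 06:45–07:45, 08:45–11:00, 11:15–11:45.
Freya → UTC: 13:00–13:30, 16:00–18:45, 19:00–19:30, 20:15–22:00.
Jamal → UTC: 05:00–06:30, 12:15–14:00.
Uma ∩ Emeka: 06:00–07:30, 08:15–09:45.
Uma ∩ Emeka ∩ Oksana: 06:00–06:45.
Uma ∩ Emeka ∩ Oksana ∩ Maya: (none).
Uma ∩ Emeka ∩ Oksana ∩ Maya ∩ Freya: (none).
Uma ∩ Emeka ∩ Oksana ∩ Maya ∩ Freya ∩ Jamal: (none).
Windows ≥ 30 min: (none).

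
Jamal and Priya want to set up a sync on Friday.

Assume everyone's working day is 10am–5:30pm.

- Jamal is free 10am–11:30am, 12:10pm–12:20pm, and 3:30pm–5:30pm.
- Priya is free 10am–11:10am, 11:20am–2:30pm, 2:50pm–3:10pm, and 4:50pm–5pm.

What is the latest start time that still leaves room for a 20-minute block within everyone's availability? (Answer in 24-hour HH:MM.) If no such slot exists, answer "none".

Jamal ∩ Priya: 10:00–11:10, 11:20–11:30, 12:10–12:20, 16:50–17:00.
Windows ≥ 20 min: 10:00–11:10.
Latest start in the last window 10:00–11:10 is 11:10 − 20 min = 10:50.

10:50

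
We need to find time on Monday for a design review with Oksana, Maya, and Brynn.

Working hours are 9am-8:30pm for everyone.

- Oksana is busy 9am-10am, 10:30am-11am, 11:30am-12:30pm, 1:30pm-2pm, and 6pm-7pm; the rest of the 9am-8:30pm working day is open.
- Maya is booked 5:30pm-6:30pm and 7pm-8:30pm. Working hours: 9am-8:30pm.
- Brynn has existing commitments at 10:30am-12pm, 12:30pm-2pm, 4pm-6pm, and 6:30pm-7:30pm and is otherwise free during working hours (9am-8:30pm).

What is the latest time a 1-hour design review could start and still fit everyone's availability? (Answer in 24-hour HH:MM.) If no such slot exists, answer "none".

Oksana free within 09:00–20:30: 10:00–10:30, 11:00–11:30, 12:30–13:30, 14:00–18:00, 19:00–20:30.
Maya free within 09:00–20:30: 09:00–17:30, 18:30–19:00.
Brynn free within 09:00–20:30: 09:00–10:30, 12:00–12:30, 14:00–16:00, 18:00–18:30, 19:30–20:30.
Oksana ∩ Maya: 10:00–10:30, 11:00–11:30, 12:30–13:30, 14:00–17:30.
Oksana ∩ Maya ∩ Brynn: 10:00–10:30, 14:00–16:00.
Windows ≥ 60 min: 14:00–16:00.
Latest start in the last window 14:00–16:00 is 16:00 − 60 min = 15:00.

15:00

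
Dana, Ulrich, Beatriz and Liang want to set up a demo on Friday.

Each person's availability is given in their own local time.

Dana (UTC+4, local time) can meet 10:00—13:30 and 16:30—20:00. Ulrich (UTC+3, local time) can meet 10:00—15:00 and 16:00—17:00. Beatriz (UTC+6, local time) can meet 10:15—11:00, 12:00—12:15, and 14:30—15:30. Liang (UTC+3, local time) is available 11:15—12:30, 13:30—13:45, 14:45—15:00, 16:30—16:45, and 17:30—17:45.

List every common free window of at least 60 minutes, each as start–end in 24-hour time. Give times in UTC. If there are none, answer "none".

Dana → UTC: 06:00–09:30, 12:30–16:00.
Ulrich → UTC: 07:00–12:00, 13:00–14:00.
Beatriz → UTC: 04:15–05:00, 06:00–06:15, 08:30–09:30.
Liang → UTC: 08:15–09:30, 10:30–10:45, 11:45–12:00, 13:30–13:45, 14:30–14:45.
Dana ∩ Ulrich: 07:00–09:30, 13:00–14:00.
Dana ∩ Ulrich ∩ Beatriz: 08:30–09:30.
Dana ∩ Ulrich ∩ Beatriz ∩ Liang: 08:30–09:30.
Windows ≥ 60 min: 08:30–09:30.

08:30–09:30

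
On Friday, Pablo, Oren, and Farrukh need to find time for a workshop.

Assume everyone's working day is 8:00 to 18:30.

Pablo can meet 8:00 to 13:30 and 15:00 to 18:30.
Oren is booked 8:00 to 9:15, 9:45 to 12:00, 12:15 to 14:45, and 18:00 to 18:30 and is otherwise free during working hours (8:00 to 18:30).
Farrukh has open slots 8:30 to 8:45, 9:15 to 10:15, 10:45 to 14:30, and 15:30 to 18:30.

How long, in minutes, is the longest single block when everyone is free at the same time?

Oren free within 08:00–18:30: 09:15–09:45, 12:00–12:15, 14:45–18:00.
Pablo ∩ Oren: 09:15–09:45, 12:00–12:15, 15:00–18:00.
Pablo ∩ Oren ∩ Farrukh: 09:15–09:45, 12:00–12:15, 15:30–18:00.
Common window lengths: 30, 15, 150 min; longest is 150.

150 minutes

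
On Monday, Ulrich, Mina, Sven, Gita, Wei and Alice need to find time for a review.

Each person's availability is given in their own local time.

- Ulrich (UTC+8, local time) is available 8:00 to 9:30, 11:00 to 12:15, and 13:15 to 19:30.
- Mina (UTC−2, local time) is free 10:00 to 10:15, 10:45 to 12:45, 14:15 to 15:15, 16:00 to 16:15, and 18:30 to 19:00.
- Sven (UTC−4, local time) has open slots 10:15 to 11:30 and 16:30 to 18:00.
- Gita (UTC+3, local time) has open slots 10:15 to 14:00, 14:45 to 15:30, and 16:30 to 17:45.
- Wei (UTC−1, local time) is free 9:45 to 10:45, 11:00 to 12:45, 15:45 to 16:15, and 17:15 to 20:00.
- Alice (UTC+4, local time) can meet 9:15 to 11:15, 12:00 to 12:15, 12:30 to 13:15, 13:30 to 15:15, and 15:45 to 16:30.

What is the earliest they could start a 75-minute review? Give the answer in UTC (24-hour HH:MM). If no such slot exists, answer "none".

Ulrich → UTC: 00:00–01:30, 03:00–04:15, 05:15–11:30.
Mina → UTC: 12:00–12:15, 12:45–14:45, 16:15–17:15, 18:00–18:15, 20:30–21:00.
Sven → UTC: 14:15–15:30, 20:30–22:00.
Gita → UTC: 07:15–11:00, 11:45–12:30, 13:30–14:45.
Wei → UTC: 10:45–11:45, 12:00–13:45, 16:45–17:15, 18:15–21:00.
Alice → UTC: 05:15–07:15, 08:00–08:15, 08:30–09:15, 09:30–11:15, 11:45–12:30.
Ulrich ∩ Mina: (none).
Ulrich ∩ Mina ∩ Sven: (none).
Ulrich ∩ Mina ∩ Sven ∩ Gita: (none).
Ulrich ∩ Mina ∩ Sven ∩ Gita ∩ Wei: (none).
Ulrich ∩ Mina ∩ Sven ∩ Gita ∩ Wei ∩ Alice: (none).
Windows ≥ 75 min: (none).

none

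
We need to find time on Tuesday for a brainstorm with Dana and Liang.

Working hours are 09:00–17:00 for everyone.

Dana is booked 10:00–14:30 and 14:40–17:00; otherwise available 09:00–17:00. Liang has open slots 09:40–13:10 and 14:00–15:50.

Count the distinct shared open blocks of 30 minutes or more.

0

Dana free within 09:00–17:00: 09:00–10:00, 14:30–14:40.
Dana ∩ Liang: 09:40–10:00, 14:30–14:40.
Windows ≥ 30 min: (none).
That's 0 windows.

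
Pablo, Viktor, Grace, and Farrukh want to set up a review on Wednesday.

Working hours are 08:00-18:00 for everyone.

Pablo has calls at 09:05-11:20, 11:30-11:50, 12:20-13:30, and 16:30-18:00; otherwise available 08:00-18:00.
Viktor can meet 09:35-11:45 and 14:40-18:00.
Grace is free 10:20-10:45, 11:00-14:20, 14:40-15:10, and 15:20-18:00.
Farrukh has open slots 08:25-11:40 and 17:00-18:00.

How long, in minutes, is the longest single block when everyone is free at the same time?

Pablo free within 08:00–18:00: 08:00–09:05, 11:20–11:30, 11:50–12:20, 13:30–16:30.
Pablo ∩ Viktor: 11:20–11:30, 14:40–16:30.
Pablo ∩ Viktor ∩ Grace: 11:20–11:30, 14:40–15:10, 15:20–16:30.
Pablo ∩ Viktor ∩ Grace ∩ Farrukh: 11:20–11:30.
Single common window of 10 minutes.

10 minutes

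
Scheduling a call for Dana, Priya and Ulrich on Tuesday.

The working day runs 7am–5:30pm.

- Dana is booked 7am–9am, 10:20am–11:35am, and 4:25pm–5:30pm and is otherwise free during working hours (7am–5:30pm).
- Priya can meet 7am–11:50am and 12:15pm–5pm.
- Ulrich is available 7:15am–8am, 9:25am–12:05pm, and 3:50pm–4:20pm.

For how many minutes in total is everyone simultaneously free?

Dana free within 07:00–17:30: 09:00–10:20, 11:35–16:25.
Dana ∩ Priya: 09:00–10:20, 11:35–11:50, 12:15–16:25.
Dana ∩ Priya ∩ Ulrich: 09:25–10:20, 11:35–11:50, 15:50–16:20.
Total common minutes: 55 + 15 + 30 = 100.

100 minutes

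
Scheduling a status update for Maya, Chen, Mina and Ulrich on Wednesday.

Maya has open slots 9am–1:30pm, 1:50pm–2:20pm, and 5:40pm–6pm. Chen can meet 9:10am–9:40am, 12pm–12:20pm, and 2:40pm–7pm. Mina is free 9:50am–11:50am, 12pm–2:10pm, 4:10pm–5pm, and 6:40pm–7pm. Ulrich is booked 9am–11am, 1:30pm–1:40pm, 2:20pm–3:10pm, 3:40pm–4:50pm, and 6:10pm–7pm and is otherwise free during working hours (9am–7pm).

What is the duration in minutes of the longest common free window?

20 minutes

Ulrich free within 09:00–19:00: 11:00–13:30, 13:40–14:20, 15:10–15:40, 16:50–18:10.
Maya ∩ Chen: 09:10–09:40, 12:00–12:20, 17:40–18:00.
Maya ∩ Chen ∩ Mina: 12:00–12:20.
Maya ∩ Chen ∩ Mina ∩ Ulrich: 12:00–12:20.
Single common window of 20 minutes.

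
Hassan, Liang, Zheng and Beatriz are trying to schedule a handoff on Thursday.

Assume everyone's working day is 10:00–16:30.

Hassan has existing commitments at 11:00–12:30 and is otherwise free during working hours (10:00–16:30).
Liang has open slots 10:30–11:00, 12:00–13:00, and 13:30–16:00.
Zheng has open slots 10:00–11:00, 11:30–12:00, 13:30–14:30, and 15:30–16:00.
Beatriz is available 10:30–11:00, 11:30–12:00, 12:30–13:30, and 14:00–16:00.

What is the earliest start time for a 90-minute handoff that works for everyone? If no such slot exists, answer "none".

Hassan free within 10:00–16:30: 10:00–11:00, 12:30–16:30.
Hassan ∩ Liang: 10:30–11:00, 12:30–13:00, 13:30–16:00.
Hassan ∩ Liang ∩ Zheng: 10:30–11:00, 13:30–14:30, 15:30–16:00.
Hassan ∩ Liang ∩ Zheng ∩ Beatriz: 10:30–11:00, 14:00–14:30, 15:30–16:00.
Windows ≥ 90 min: (none).

none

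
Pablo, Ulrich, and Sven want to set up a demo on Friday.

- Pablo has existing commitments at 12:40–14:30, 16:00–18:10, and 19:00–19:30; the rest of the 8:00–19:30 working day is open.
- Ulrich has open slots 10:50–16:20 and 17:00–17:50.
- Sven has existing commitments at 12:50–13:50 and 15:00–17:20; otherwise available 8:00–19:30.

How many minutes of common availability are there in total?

Pablo free within 08:00–19:30: 08:00–12:40, 14:30–16:00, 18:10–19:00.
Sven free within 08:00–19:30: 08:00–12:50, 13:50–15:00, 17:20–19:30.
Pablo ∩ Ulrich: 10:50–12:40, 14:30–16:00.
Pablo ∩ Ulrich ∩ Sven: 10:50–12:40, 14:30–15:00.
Total common minutes: 110 + 30 = 140.

140 minutes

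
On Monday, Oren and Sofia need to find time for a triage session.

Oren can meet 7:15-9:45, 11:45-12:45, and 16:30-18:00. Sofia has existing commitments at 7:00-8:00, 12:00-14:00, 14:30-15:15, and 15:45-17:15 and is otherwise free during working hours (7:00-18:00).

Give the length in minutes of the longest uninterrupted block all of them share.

105 minutes

Sofia free within 07:00–18:00: 08:00–12:00, 14:00–14:30, 15:15–15:45, 17:15–18:00.
Oren ∩ Sofia: 08:00–09:45, 11:45–12:00, 17:15–18:00.
Common window lengths: 105, 15, 45 min; longest is 105.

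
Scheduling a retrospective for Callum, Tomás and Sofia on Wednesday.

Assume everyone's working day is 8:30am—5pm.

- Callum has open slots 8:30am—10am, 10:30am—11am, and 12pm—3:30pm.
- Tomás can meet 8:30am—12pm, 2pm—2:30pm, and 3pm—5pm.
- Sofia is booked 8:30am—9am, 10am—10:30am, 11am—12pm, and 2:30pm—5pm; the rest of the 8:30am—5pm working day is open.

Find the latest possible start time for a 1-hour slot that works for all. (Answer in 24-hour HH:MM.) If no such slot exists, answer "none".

Sofia free within 08:30–17:00: 09:00–10:00, 10:30–11:00, 12:00–14:30.
Callum ∩ Tomás: 08:30–10:00, 10:30–11:00, 14:00–14:30, 15:00–15:30.
Callum ∩ Tomás ∩ Sofia: 09:00–10:00, 10:30–11:00, 14:00–14:30.
Windows ≥ 60 min: 09:00–10:00.
Latest start in the last window 09:00–10:00 is 10:00 − 60 min = 09:00.

09:00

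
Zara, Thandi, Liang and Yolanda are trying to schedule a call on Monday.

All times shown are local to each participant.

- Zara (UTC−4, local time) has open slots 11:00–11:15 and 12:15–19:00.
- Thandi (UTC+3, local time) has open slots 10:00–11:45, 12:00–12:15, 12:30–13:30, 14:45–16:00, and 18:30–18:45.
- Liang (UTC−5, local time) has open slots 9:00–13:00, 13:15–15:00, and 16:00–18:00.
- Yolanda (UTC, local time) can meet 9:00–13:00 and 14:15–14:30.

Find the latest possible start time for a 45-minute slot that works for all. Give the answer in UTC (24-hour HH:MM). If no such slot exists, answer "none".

Zara → UTC: 15:00–15:15, 16:15–23:00.
Thandi → UTC: 07:00–08:45, 09:00–09:15, 09:30–10:30, 11:45–13:00, 15:30–15:45.
Liang → UTC: 14:00–18:00, 18:15–20:00, 21:00–23:00.
Yolanda → UTC: 09:00–13:00, 14:15–14:30.
Zara ∩ Thandi: (none).
Zara ∩ Thandi ∩ Liang: (none).
Zara ∩ Thandi ∩ Liang ∩ Yolanda: (none).
Windows ≥ 45 min: (none).

none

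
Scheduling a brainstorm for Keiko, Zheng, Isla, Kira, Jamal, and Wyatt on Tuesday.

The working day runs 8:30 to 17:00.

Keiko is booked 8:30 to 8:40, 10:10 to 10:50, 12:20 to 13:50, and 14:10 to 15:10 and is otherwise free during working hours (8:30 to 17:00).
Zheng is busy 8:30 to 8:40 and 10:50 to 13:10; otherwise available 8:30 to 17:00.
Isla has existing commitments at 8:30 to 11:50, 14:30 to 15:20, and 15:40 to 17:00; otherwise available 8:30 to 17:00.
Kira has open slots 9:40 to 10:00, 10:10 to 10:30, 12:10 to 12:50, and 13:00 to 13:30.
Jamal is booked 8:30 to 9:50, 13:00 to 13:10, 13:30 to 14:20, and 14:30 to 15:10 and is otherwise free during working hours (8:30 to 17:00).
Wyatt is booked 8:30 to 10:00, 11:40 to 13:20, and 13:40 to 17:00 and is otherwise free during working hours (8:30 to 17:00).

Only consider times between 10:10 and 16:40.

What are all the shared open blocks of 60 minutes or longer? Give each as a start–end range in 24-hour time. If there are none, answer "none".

none

Keiko free within 08:30–17:00: 08:40–10:10, 10:50–12:20, 13:50–14:10, 15:10–17:00.
Zheng free within 08:30–17:00: 08:40–10:50, 13:10–17:00.
Isla free within 08:30–17:00: 11:50–14:30, 15:20–15:40.
Jamal free within 08:30–17:00: 09:50–13:00, 13:10–13:30, 14:20–14:30, 15:10–17:00.
Wyatt free within 08:30–17:00: 10:00–11:40, 13:20–13:40.
Keiko ∩ Zheng: 08:40–10:10, 13:50–14:10, 15:10–17:00.
Keiko ∩ Zheng ∩ Isla: 13:50–14:10, 15:20–15:40.
Keiko ∩ Zheng ∩ Isla ∩ Kira: (none).
Keiko ∩ Zheng ∩ Isla ∩ Kira ∩ Jamal: (none).
Keiko ∩ Zheng ∩ Isla ∩ Kira ∩ Jamal ∩ Wyatt: (none).
Restricted to 10:10–16:40: (none).
Windows ≥ 60 min: (none).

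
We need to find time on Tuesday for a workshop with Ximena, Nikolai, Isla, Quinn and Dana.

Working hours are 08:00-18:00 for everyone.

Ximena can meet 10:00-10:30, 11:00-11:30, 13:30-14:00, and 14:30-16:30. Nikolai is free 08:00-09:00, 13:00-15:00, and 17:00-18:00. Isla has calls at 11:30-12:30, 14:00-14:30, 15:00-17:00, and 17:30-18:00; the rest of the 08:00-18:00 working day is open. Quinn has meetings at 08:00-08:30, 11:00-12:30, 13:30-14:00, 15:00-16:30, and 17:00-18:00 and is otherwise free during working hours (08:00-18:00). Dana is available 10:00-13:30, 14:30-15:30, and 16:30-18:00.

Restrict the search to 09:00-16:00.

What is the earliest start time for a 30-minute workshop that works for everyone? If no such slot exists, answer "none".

Isla free within 08:00–18:00: 08:00–11:30, 12:30–14:00, 14:30–15:00, 17:00–17:30.
Quinn free within 08:00–18:00: 08:30–11:00, 12:30–13:30, 14:00–15:00, 16:30–17:00.
Ximena ∩ Nikolai: 13:30–14:00, 14:30–15:00.
Ximena ∩ Nikolai ∩ Isla: 13:30–14:00, 14:30–15:00.
Ximena ∩ Nikolai ∩ Isla ∩ Quinn: 14:30–15:00.
Ximena ∩ Nikolai ∩ Isla ∩ Quinn ∩ Dana: 14:30–15:00.
Restricted to 09:00–16:00: 14:30–15:00.
Windows ≥ 30 min: 14:30–15:00.
Earliest such window starts at 14:30.

14:30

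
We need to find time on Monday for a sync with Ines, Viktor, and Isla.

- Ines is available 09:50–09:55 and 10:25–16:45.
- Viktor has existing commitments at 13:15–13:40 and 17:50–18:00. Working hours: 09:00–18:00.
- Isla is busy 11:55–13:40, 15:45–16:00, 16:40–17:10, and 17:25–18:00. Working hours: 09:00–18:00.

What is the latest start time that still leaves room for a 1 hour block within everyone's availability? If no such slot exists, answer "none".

Viktor free within 09:00–18:00: 09:00–13:15, 13:40–17:50.
Isla free within 09:00–18:00: 09:00–11:55, 13:40–15:45, 16:00–16:40, 17:10–17:25.
Ines ∩ Viktor: 09:50–09:55, 10:25–13:15, 13:40–16:45.
Ines ∩ Viktor ∩ Isla: 09:50–09:55, 10:25–11:55, 13:40–15:45, 16:00–16:40.
Windows ≥ 60 min: 10:25–11:55, 13:40–15:45.
Latest start in the last window 13:40–15:45 is 15:45 − 60 min = 14:45.

14:45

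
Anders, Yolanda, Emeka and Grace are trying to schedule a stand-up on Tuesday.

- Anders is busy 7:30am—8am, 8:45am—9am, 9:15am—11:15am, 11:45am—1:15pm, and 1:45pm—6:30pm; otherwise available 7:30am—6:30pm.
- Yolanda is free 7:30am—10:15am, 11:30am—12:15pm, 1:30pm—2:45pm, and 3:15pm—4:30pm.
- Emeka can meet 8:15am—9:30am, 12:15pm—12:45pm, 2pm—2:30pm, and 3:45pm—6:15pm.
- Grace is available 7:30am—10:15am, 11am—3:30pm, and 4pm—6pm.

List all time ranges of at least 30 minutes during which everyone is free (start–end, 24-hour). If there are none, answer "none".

Anders free within 07:30–18:30: 08:00–08:45, 09:00–09:15, 11:15–11:45, 13:15–13:45.
Anders ∩ Yolanda: 08:00–08:45, 09:00–09:15, 11:30–11:45, 13:30–13:45.
Anders ∩ Yolanda ∩ Emeka: 08:15–08:45, 09:00–09:15.
Anders ∩ Yolanda ∩ Emeka ∩ Grace: 08:15–08:45, 09:00–09:15.
Windows ≥ 30 min: 08:15–08:45.

08:15–08:45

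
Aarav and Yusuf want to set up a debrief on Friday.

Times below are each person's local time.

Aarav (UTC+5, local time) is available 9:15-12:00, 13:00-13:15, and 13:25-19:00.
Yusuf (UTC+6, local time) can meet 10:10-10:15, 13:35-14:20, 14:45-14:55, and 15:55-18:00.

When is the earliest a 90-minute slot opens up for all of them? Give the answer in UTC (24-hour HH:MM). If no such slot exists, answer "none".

09:55

Aarav → UTC: 04:15–07:00, 08:00–08:15, 08:25–14:00.
Yusuf → UTC: 04:10–04:15, 07:35–08:20, 08:45–08:55, 09:55–12:00.
Aarav ∩ Yusuf: 08:00–08:15, 08:45–08:55, 09:55–12:00.
Windows ≥ 90 min: 09:55–12:00.
Earliest such window starts at 09:55.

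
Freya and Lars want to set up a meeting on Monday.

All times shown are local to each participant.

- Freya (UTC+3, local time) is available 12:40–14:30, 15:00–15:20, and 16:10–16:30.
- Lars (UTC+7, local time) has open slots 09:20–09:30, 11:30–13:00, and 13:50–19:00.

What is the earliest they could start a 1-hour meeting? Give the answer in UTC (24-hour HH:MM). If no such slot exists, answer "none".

Freya → UTC: 09:40–11:30, 12:00–12:20, 13:10–13:30.
Lars → UTC: 02:20–02:30, 04:30–06:00, 06:50–12:00.
Freya ∩ Lars: 09:40–11:30.
Windows ≥ 60 min: 09:40–11:30.
Earliest such window starts at 09:40.

09:40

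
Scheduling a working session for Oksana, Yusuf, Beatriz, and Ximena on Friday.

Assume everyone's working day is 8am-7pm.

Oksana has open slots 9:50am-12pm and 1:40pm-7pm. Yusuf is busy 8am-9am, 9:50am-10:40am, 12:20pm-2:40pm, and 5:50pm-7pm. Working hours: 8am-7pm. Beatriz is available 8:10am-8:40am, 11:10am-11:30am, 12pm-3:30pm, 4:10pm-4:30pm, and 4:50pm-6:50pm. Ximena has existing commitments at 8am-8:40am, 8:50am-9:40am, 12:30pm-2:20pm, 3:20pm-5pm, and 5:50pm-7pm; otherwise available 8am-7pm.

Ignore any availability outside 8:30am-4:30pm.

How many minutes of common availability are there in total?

Yusuf free within 08:00–19:00: 09:00–09:50, 10:40–12:20, 14:40–17:50.
Ximena free within 08:00–19:00: 08:40–08:50, 09:40–12:30, 14:20–15:20, 17:00–17:50.
Oksana ∩ Yusuf: 10:40–12:00, 14:40–17:50.
Oksana ∩ Yusuf ∩ Beatriz: 11:10–11:30, 14:40–15:30, 16:10–16:30, 16:50–17:50.
Oksana ∩ Yusuf ∩ Beatriz ∩ Ximena: 11:10–11:30, 14:40–15:20, 17:00–17:50.
Restricted to 08:30–16:30: 11:10–11:30, 14:40–15:20.
Total common minutes: 20 + 40 = 60.

60 minutes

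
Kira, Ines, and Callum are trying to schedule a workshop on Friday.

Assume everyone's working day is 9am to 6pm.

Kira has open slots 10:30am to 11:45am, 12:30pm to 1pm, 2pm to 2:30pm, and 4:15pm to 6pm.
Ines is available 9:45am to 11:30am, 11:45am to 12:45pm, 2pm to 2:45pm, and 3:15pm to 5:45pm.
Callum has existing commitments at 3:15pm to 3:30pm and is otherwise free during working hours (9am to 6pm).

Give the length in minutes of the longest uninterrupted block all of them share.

90 minutes

Callum free within 09:00–18:00: 09:00–15:15, 15:30–18:00.
Kira ∩ Ines: 10:30–11:30, 12:30–12:45, 14:00–14:30, 16:15–17:45.
Kira ∩ Ines ∩ Callum: 10:30–11:30, 12:30–12:45, 14:00–14:30, 16:15–17:45.
Common window lengths: 60, 15, 30, 90 min; longest is 90.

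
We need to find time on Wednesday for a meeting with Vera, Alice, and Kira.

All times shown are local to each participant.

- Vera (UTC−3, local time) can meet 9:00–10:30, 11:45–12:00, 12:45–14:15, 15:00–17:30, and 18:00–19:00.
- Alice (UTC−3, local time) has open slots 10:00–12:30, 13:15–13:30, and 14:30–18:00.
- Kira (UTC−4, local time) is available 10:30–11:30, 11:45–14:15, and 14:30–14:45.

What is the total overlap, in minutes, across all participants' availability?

60 minutes

Vera → UTC: 12:00–13:30, 14:45–15:00, 15:45–17:15, 18:00–20:30, 21:00–22:00.
Alice → UTC: 13:00–15:30, 16:15–16:30, 17:30–21:00.
Kira → UTC: 14:30–15:30, 15:45–18:15, 18:30–18:45.
Vera ∩ Alice: 13:00–13:30, 14:45–15:00, 16:15–16:30, 18:00–20:30.
Vera ∩ Alice ∩ Kira: 14:45–15:00, 16:15–16:30, 18:00–18:15, 18:30–18:45.
Total common minutes: 15 + 15 + 15 + 15 = 60.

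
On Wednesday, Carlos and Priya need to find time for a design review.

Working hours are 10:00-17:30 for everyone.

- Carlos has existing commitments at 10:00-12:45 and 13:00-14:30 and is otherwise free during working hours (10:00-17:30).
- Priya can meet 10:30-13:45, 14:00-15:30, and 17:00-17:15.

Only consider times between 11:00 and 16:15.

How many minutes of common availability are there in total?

Carlos free within 10:00–17:30: 12:45–13:00, 14:30–17:30.
Carlos ∩ Priya: 12:45–13:00, 14:30–15:30, 17:00–17:15.
Restricted to 11:00–16:15: 12:45–13:00, 14:30–15:30.
Total common minutes: 15 + 60 = 75.

75 minutes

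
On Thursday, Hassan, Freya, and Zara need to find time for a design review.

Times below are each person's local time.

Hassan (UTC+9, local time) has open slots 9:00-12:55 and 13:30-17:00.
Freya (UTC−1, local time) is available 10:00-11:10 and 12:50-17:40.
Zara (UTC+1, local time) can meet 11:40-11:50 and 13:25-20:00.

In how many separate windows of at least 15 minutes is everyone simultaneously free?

Hassan → UTC: 00:00–03:55, 04:30–08:00.
Freya → UTC: 11:00–12:10, 13:50–18:40.
Zara → UTC: 10:40–10:50, 12:25–19:00.
Hassan ∩ Freya: (none).
Hassan ∩ Freya ∩ Zara: (none).
Windows ≥ 15 min: (none).
That's 0 windows.

0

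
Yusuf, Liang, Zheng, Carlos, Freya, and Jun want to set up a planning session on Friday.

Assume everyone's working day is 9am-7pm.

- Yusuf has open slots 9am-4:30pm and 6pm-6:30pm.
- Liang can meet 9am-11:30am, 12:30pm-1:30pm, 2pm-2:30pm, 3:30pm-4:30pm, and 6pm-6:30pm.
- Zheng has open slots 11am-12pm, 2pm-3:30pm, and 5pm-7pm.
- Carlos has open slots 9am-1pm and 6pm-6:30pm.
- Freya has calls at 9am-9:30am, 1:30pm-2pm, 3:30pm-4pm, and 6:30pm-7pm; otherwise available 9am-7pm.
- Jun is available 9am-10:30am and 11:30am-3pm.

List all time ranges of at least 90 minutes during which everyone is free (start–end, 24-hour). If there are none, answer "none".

Freya free within 09:00–19:00: 09:30–13:30, 14:00–15:30, 16:00–18:30.
Yusuf ∩ Liang: 09:00–11:30, 12:30–13:30, 14:00–14:30, 15:30–16:30, 18:00–18:30.
Yusuf ∩ Liang ∩ Zheng: 11:00–11:30, 14:00–14:30, 18:00–18:30.
Yusuf ∩ Liang ∩ Zheng ∩ Carlos: 11:00–11:30, 18:00–18:30.
Yusuf ∩ Liang ∩ Zheng ∩ Carlos ∩ Freya: 11:00–11:30, 18:00–18:30.
Yusuf ∩ Liang ∩ Zheng ∩ Carlos ∩ Freya ∩ Jun: (none).
Windows ≥ 90 min: (none).

none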